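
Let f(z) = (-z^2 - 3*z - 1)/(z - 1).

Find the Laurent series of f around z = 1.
Put w = z - (1), i.e. z = w + 1. The denominator is w, so it suffices to rewrite the numerator in powers of w.

P(z) = -z^2 - 3*z - 1
P(w + 1) = -5 - 5*w - w^2

Dividing each term by w:
  f = -5/w - 5 - w

Substituting back w = z - 1:
  f(z) = -5/(z - 1) - 5 - (z - 1)

The series is finite because the numerator is a polynomial; the negative powers form the principal part, and the coefficient of 1/(z - 1) gives Res(f, 1) = -5.

Final answer: -5/(z - 1) - 5 - (z - 1)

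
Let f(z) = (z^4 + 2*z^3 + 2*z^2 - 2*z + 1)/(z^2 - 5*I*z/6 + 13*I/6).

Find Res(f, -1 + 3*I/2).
Write f(z) = P(z)/Q(z) with P(z) = z^4 + 2*z^3 + 2*z^2 - 2*z + 1 and Q(z) = z^2 - 5*I*z/6 + 13*I/6.
The denominator factors as Q(z) = (z + 1 - 3*I/2)*(z - 1 + 2*I/3), so z = -1 + 3*I/2 is a simple zero of Q and P is analytic there; z = -1 + 3*I/2 is therefore a simple pole and
  Res(f, z₀) = P(z₀)/Q'(z₀).

Q'(z) = 2*z - 5*I/6, so Q'(-1 + 3*I/2) = -2 + 13*I/6.
P(-1 + 3*I/2) = 73/16 + 3*I/4.

Res(f, -1 + 3*I/2) = (73/16 + 3*I/4)/(-2 + 13*I/6) = -270/313 - 3279*I/2504

Final answer: -270/313 - 3279*I/2504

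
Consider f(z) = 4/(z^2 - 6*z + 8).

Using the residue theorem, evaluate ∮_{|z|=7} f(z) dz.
By the residue theorem, ∮_C f(z) dz = 2πi · (sum of the residues of f at the poles inside |z| = 7).

The denominator factors as (z - 2)*(z - 4), so the singularities of f are simple poles at z = 2, z = 4.
  |2|² = 4 < 49 = 7², so this pole is inside the contour.
  |4|² = 16 < 49 = 7², so this pole is inside the contour.

With P(z) = 4 and Q(z) = z^2 - 6*z + 8, each pole is simple, so Res(f, z₀) = P(z₀)/Q'(z₀) with Q'(z) = 2*z - 6.
  Res(f, 2) = P(2)/Q'(2) = (4)/(-2) = -2
  Res(f, 4) = P(4)/Q'(4) = (4)/(2) = 2

Sum of residues inside C: 0
∮_C f(z) dz = 2πi · (0) = 0

Final answer: 0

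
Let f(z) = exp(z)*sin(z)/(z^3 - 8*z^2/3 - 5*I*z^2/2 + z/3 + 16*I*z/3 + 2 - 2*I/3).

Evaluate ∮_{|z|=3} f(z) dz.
By the residue theorem, ∮_C f(z) dz = 2πi · (sum of the residues of f at the poles inside |z| = 3).

The denominator factors as (z - 2/3 - 2*I)*(z - I/2)*(z - 2), so the singularities of f are simple poles at z = 2/3 + 2*I, z = I/2, z = 2.
  |2/3 + 2*I|² = 40/9 < 9 = 3², so this pole is inside the contour.
  |I/2|² = 1/4 < 9 = 3², so this pole is inside the contour.
  |2|² = 4 < 9 = 3², so this pole is inside the contour.

With P(z) = exp(z)*sin(z) and Q(z) = z^3 - 8*z^2/3 - 5*I*z^2/2 + z/3 + 16*I*z/3 + 2 - 2*I/3, each pole is simple, so Res(f, z₀) = P(z₀)/Q'(z₀) with Q'(z) = 3*z^2 - 16*z/3 - 5*I*z + 1/3 + 16*I/3.
  Res(f, 2/3 + 2*I) = P(2/3 + 2*I)/Q'(2/3 + 2*I) = (exp(2/3 + 2*I)*sin(2/3 + 2*I))/(-35/9 - 2*I/3) = (-315/1261 + 54*I/1261)*exp(2/3 + 2*I)*sin(2/3 + 2*I)
  Res(f, I/2) = P(I/2)/Q'(I/2) = (I*exp(I/2)*sinh(1/2))/(25/12 + 8*I/3) = (384/1649 + 300*I/1649)*exp(I/2)*sinh(1/2)
  Res(f, 2) = P(2)/Q'(2) = (exp(2)*sin(2))/(5/3 - 14*I/3) = (15/221 + 42*I/221)*exp(2)*sin(2)

Sum of residues inside C: (-315/1261 + 54*I/1261)*exp(2/3 + 2*I)*sin(2/3 + 2*I) + (384/1649 + 300*I/1649)*exp(I/2)*sinh(1/2) + (15/221 + 42*I/221)*exp(2)*sin(2)
∮_C f(z) dz = 2πi · ((-315/1261 + 54*I/1261)*exp(2/3 + 2*I)*sin(2/3 + 2*I) + (384/1649 + 300*I/1649)*exp(I/2)*sinh(1/2) + (15/221 + 42*I/221)*exp(2)*sin(2)) = pi*(-600/1649 + 768*I/1649)*exp(I/2)*sinh(1/2) + pi*(-84/221 + 30*I/221)*exp(2)*sin(2) + pi*(-108/1261 - 630*I/1261)*exp(2/3 + 2*I)*sin(2/3 + 2*I)

Final answer: pi*(-600/1649 + 768*I/1649)*exp(I/2)*sinh(1/2) + pi*(-84/221 + 30*I/221)*exp(2)*sin(2) + pi*(-108/1261 - 630*I/1261)*exp(2/3 + 2*I)*sin(2/3 + 2*I)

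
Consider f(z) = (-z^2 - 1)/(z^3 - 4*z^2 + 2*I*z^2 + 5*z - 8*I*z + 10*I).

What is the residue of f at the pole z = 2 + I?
Write f(z) = P(z)/Q(z) with P(z) = -z^2 - 1 and Q(z) = z^3 - 4*z^2 + 2*I*z^2 + 5*z - 8*I*z + 10*I.
The denominator factors as Q(z) = (z + 2*I)*(z - 2 + I)*(z - 2 - I), so z = 2 + I is a simple zero of Q and P is analytic there; z = 2 + I is therefore a simple pole and
  Res(f, z₀) = P(z₀)/Q'(z₀).

Q'(z) = 3*z^2 - 8*z + 4*I*z + 5 - 8*I, so Q'(2 + I) = -6 + 4*I.
P(2 + I) = -4 - 4*I.

Res(f, 2 + I) = (-4 - 4*I)/(-6 + 4*I) = 2/13 + 10*I/13

Final answer: 2/13 + 10*I/13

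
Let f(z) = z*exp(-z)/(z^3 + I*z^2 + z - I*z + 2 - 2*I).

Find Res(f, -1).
Write f(z) = P(z)/Q(z) with P(z) = z*exp(-z) and Q(z) = z^3 + I*z^2 + z - I*z + 2 - 2*I.
The denominator factors as Q(z) = (z + 1)*(z + 2*I)*(z - 1 - I), so z = -1 is a simple zero of Q and P is analytic there; z = -1 is therefore a simple pole and
  Res(f, z₀) = P(z₀)/Q'(z₀).

Q'(z) = 3*z^2 + 2*I*z + 1 - I, so Q'(-1) = 4 - 3*I.
P(-1) = -exp(1).

Res(f, -1) = (-exp(1))/(4 - 3*I) = exp(1)*(-4/25 - 3*I/25)

Final answer: exp(1)*(-4/25 - 3*I/25)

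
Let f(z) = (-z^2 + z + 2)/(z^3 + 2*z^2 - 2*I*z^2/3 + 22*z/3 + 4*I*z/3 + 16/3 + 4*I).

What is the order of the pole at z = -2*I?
Factor the denominator:
  z^3 + 2*z^2 - 2*I*z^2/3 + 22*z/3 + 4*I*z/3 + 16/3 + 4*I = (z + 2*I)*(z + 1 - 3*I)*(z + 1 + I/3)

The numerator P(z) = -z^2 + z + 2 has P(-2*I) = 6 - 2*I ≠ 0, so no factor of (z + 2*I) cancels.
Near z = -2*I we can therefore write f(z) = g(z)/(z + 2*I) with g analytic at -2*I and g(-2*I) ≠ 0 (g is the numerator divided by the remaining denominator factors).

Hence z = -2*I is a pole of order 1.

Final answer: 1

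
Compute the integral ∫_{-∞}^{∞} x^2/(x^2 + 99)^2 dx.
Let f(z) = z^2/(z^2 + 99)^2. The denominator has no real zeros and deg Q - deg P = 2 ≥ 2, so the integral of f over the upper semicircle |z| = R tends to 0 as R → ∞. Closing the contour in the upper half-plane,
  ∫_{-∞}^{∞} f(x) dx = 2πi · Σ Res(f, z_k)  over the poles with Im z_k > 0.

Zeros of the denominator: z^2 + 99 = 0 gives z = ±3*sqrt(11)*I.
Upper half-plane: z = 3*sqrt(11)*I (a pole of order 2).

Write f(z) = g(z)/(z - 3*sqrt(11)*I)^2 with g(z) = z^2/(z + 3*sqrt(11)*I)^2. For a double pole, Res(f, z₀) = g'(z₀):
  g'(z) = 6*sqrt(11)*I*z/(z + 3*sqrt(11)*I)^3
  Res(f, 3*sqrt(11)*I) = g'(3*sqrt(11)*I) = -sqrt(11)*I/132

∫_{-∞}^{∞} f(x) dx = 2πi · (-sqrt(11)*I/132) = sqrt(11)*pi/66

Final answer: sqrt(11)*pi/66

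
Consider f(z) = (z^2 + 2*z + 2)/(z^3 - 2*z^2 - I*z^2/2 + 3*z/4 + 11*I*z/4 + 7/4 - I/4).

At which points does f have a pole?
The singularities of f are the zeros of the denominator. Factoring,
  z^3 - 2*z^2 - I*z^2/2 + 3*z/4 + 11*I*z/4 + 7/4 - I/4 = (z - 2 + I)*(z - 1/2 - I)*(z + 1/2 - I/2)
so the candidates are z = 2 - I, z = 1/2 + I, z = -1/2 + I/2.

Check the numerator P(z) = z^2 + 2*z + 2 at each one:
  P(2 - I) = 9 - 6*I ≠ 0, so z = 2 - I is a (simple) pole.
  P(1/2 + I) = 9/4 + 3*I ≠ 0, so z = 1/2 + I is a (simple) pole.
  P(-1/2 + I/2) = 1 + I/2 ≠ 0, so z = -1/2 + I/2 is a (simple) pole.

Poles of f: {-1/2 + I/2, 1/2 + I, 2 - I}

Final answer: {-1/2 + I/2, 1/2 + I, 2 - I}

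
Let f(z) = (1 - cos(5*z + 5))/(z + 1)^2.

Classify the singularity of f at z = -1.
Let u = z + 1. The argument of cos is 5*z + 5 = 5u, so
  f = (1 - cos(5u))/u^2 = ((5u)^2/2 - (5u)^4/24 + ...)/u^2 = 25/2 - (625/24)*u^2 + ...
The Laurent expansion about u = 0 has no negative powers; equivalently lim_{z→-1} f(z) = 25/2 exists and is finite.
So the singularity is removable.

Final answer: removable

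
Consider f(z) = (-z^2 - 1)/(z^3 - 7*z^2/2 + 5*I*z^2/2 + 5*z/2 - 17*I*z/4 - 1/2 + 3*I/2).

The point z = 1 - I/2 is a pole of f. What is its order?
1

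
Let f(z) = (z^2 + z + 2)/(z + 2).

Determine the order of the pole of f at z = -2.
1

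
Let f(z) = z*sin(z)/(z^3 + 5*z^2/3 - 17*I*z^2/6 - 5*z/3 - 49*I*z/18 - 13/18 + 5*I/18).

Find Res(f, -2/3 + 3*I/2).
(-804/845 + 1518*I/845)*sin(2/3 - 3*I/2)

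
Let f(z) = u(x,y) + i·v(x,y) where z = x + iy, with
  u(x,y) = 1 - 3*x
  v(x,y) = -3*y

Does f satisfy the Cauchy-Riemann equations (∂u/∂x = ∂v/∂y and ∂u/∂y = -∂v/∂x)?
∂u/∂x = -3
∂v/∂y = -3
∂u/∂y = 0
∂v/∂x = 0
∂u/∂x = ∂v/∂y and ∂u/∂y = -∂v/∂x hold identically; f is analytic.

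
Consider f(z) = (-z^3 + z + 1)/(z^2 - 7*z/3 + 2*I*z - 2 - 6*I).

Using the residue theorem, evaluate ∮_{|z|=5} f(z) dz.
By the residue theorem, ∮_C f(z) dz = 2πi · (sum of the residues of f at the poles inside |z| = 5).

The denominator factors as (z - 3)*(z + 2/3 + 2*I), so the singularities of f are simple poles at z = 3, z = -2/3 - 2*I.
  |3|² = 9 < 25 = 5², so this pole is inside the contour.
  |-2/3 - 2*I|² = 40/9 < 25 = 5², so this pole is inside the contour.

With P(z) = -z^3 + z + 1 and Q(z) = z^2 - 7*z/3 + 2*I*z - 2 - 6*I, each pole is simple, so Res(f, z₀) = P(z₀)/Q'(z₀) with Q'(z) = 2*z - 7/3 + 2*I.
  Res(f, 3) = P(3)/Q'(3) = (-23)/(11/3 + 2*I) = -759/157 + 414*I/157
  Res(f, -2/3 - 2*I) = P(-2/3 - 2*I)/Q'(-2/3 - 2*I) = (-199/27 - 22*I/3)/(-11/3 - 2*I) = 3377/1413 + 328*I/471

Sum of residues inside C: -22/9 + 10*I/3
∮_C f(z) dz = 2πi · (-22/9 + 10*I/3) = pi*(-20/3 - 44*I/9)

Final answer: pi*(-20/3 - 44*I/9)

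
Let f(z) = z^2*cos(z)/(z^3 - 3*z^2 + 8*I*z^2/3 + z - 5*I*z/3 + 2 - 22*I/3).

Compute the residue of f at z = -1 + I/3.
Write f(z) = P(z)/Q(z) with P(z) = z^2*cos(z) and Q(z) = z^3 - 3*z^2 + 8*I*z^2/3 + z - 5*I*z/3 + 2 - 22*I/3.
The denominator factors as Q(z) = (z - 2)*(z - 2 + 3*I)*(z + 1 - I/3), so z = -1 + I/3 is a simple zero of Q and P is analytic there; z = -1 + I/3 is therefore a simple pole and
  Res(f, z₀) = P(z₀)/Q'(z₀).

Q'(z) = 3*z^2 - 6*z + 16*I*z/3 + 1 - 5*I/3, so Q'(-1 + I/3) = 71/9 - 11*I.
P(-1 + I/3) = (8/9 - 2*I/3)*cos(1 - I/3).

Res(f, -1 + I/3) = ((8/9 - 2*I/3)*cos(1 - I/3))/(71/9 - 11*I) = (581/7421 + 183*I/7421)*cos(1 - I/3)

Final answer: (581/7421 + 183*I/7421)*cos(1 - I/3)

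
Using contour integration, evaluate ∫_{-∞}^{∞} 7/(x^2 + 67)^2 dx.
Let f(z) = 7/(z^2 + 67)^2. The denominator has no real zeros and deg Q - deg P = 4 ≥ 2, so the integral of f over the upper semicircle |z| = R tends to 0 as R → ∞. Closing the contour in the upper half-plane,
  ∫_{-∞}^{∞} f(x) dx = 2πi · Σ Res(f, z_k)  over the poles with Im z_k > 0.

Zeros of the denominator: z^2 + 67 = 0 gives z = ±sqrt(67)*I.
Upper half-plane: z = sqrt(67)*I (a pole of order 2).

Write f(z) = g(z)/(z - sqrt(67)*I)^2 with g(z) = 7/(z + sqrt(67)*I)^2. For a double pole, Res(f, z₀) = g'(z₀):
  g'(z) = -14/(z + sqrt(67)*I)^3
  Res(f, sqrt(67)*I) = g'(sqrt(67)*I) = -7*sqrt(67)*I/17956

∫_{-∞}^{∞} f(x) dx = 2πi · (-7*sqrt(67)*I/17956) = 7*sqrt(67)*pi/8978

Final answer: 7*sqrt(67)*pi/8978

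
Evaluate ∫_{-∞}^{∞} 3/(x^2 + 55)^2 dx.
Let f(z) = 3/(z^2 + 55)^2. The denominator has no real zeros and deg Q - deg P = 4 ≥ 2, so the integral of f over the upper semicircle |z| = R tends to 0 as R → ∞. Closing the contour in the upper half-plane,
  ∫_{-∞}^{∞} f(x) dx = 2πi · Σ Res(f, z_k)  over the poles with Im z_k > 0.

Zeros of the denominator: z^2 + 55 = 0 gives z = ±sqrt(55)*I.
Upper half-plane: z = sqrt(55)*I (a pole of order 2).

Write f(z) = g(z)/(z - sqrt(55)*I)^2 with g(z) = 3/(z + sqrt(55)*I)^2. For a double pole, Res(f, z₀) = g'(z₀):
  g'(z) = -6/(z + sqrt(55)*I)^3
  Res(f, sqrt(55)*I) = g'(sqrt(55)*I) = -3*sqrt(55)*I/12100

∫_{-∞}^{∞} f(x) dx = 2πi · (-3*sqrt(55)*I/12100) = 3*sqrt(55)*pi/6050

Final answer: 3*sqrt(55)*pi/6050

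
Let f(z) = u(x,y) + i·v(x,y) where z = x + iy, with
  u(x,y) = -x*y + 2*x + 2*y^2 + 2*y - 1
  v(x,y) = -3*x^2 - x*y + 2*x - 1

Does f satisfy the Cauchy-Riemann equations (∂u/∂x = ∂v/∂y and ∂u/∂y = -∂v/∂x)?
∂u/∂x = 2 - y
∂v/∂y = -x
∂u/∂y = -x + 4*y + 2
∂v/∂x = -6*x - y + 2
∂u/∂x ≠ ∂v/∂y and ∂u/∂y ≠ -∂v/∂x; the Cauchy-Riemann equations are not satisfied, so f is not analytic.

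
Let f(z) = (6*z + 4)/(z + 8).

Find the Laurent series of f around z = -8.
Put w = z - (-8), i.e. z = w - 8. The denominator is w, so it suffices to rewrite the numerator in powers of w.

P(z) = 6*z + 4
P(w - 8) = -44 + 6*w

Dividing each term by w:
  f = -44/w + 6

Substituting back w = z + 8:
  f(z) = -44/(z + 8) + 6

The series is finite because the numerator is a polynomial; the negative powers form the principal part, and the coefficient of 1/(z + 8) gives Res(f, -8) = -44.

Final answer: -44/(z + 8) + 6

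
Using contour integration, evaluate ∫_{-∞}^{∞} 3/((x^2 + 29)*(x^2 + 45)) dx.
pi*(-29*sqrt(5) + 15*sqrt(29))/2320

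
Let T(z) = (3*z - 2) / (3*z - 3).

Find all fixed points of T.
T(z) = z means 3*z - 2 = z*(3*z - 3), i.e.
  3*z^2 - 6*z + 2 = 0.
Discriminant: (-6)^2 - 4*(3)*(2) = 12, so the roots are real.
  z = (6 ± sqrt(12))/(2*(3))
Fixed points: {1 - sqrt(3)/3, sqrt(3)/3 + 1}

Final answer: {1 - sqrt(3)/3, sqrt(3)/3 + 1}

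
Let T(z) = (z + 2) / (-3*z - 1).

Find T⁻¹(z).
Set w = T(z) = (z + 2) / (-3*z - 1) and solve for z:
  w*(-3*z - 1) = z + 2
  -w + z*(-3*w - 1) - 2 = 0
  z*(-3*w - 1) = w + 2
  z = (-w - 2)/(3*w + 1)
Renaming the variable, T⁻¹(z) = (-z - 2)/(3*z + 1).
(Check: ad - bc = 5 ≠ 0, so T is invertible.)

Final answer: (-z - 2)/(3*z + 1)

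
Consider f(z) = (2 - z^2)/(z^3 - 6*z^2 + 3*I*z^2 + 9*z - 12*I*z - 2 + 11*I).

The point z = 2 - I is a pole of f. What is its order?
Factor the denominator:
  z^3 - 6*z^2 + 3*I*z^2 + 9*z - 12*I*z - 2 + 11*I = (z - 2 + I)^3

The numerator P(z) = 2 - z^2 has P(2 - I) = -1 + 4*I ≠ 0, so no factor of (z - 2 + I) cancels.
Near z = 2 - I we can therefore write f(z) = g(z)/(z - 2 + I)^3 with g analytic at 2 - I and g(2 - I) ≠ 0 (g is just the numerator).

Hence z = 2 - I is a pole of order 3.

Final answer: 3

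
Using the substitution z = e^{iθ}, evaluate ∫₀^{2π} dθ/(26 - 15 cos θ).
2*sqrt(451)*pi/451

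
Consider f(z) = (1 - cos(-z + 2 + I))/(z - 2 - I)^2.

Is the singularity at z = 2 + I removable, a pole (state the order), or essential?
removable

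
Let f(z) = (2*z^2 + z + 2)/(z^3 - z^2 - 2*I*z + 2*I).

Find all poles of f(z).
The singularities of f are the zeros of the denominator. Factoring,
  z^3 - z^2 - 2*I*z + 2*I = (z + 1 + I)*(z - 1)*(z - 1 - I)
so the candidates are z = -1 - I, z = 1, z = 1 + I.

Check the numerator P(z) = 2*z^2 + z + 2 at each one:
  P(-1 - I) = 1 + 3*I ≠ 0, so z = -1 - I is a (simple) pole.
  P(1) = 5 ≠ 0, so z = 1 is a (simple) pole.
  P(1 + I) = 3 + 5*I ≠ 0, so z = 1 + I is a (simple) pole.

Poles of f: {-1 - I, 1, 1 + I}

Final answer: {-1 - I, 1, 1 + I}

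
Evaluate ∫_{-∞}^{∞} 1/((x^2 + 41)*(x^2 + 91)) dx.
Let f(z) = 1/((z^2 + 41)*(z^2 + 91)). The denominator has no real zeros and deg Q - deg P = 4 ≥ 2, so the integral of f over the upper semicircle |z| = R tends to 0 as R → ∞. Closing the contour in the upper half-plane,
  ∫_{-∞}^{∞} f(x) dx = 2πi · Σ Res(f, z_k)  over the poles with Im z_k > 0.

Zeros of the denominator: z^2 + 91 = 0 gives z = ±sqrt(91)*I; z^2 + 41 = 0 gives z = ±sqrt(41)*I.
Upper half-plane: z = sqrt(41)*I, z = sqrt(91)*I (simple).

Each pole is a simple zero of Q(z) = z^4 + 132*z^2 + 3731, so Res(f, z₀) = P(z₀)/Q'(z₀) with P(z) = 1, Q'(z) = 4*z^3 + 264*z:
  Res(f, sqrt(41)*I) = (1)/(100*sqrt(41)*I) = -sqrt(41)*I/4100
  Res(f, sqrt(91)*I) = (1)/(-100*sqrt(91)*I) = sqrt(91)*I/9100

Sum of residues: I*(-sqrt(41)/4100 + sqrt(91)/9100)
∫_{-∞}^{∞} f(x) dx = 2πi · (I*(-sqrt(41)/4100 + sqrt(91)/9100)) = pi*(-41*sqrt(91) + 91*sqrt(41))/186550

Final answer: pi*(-41*sqrt(91) + 91*sqrt(41))/186550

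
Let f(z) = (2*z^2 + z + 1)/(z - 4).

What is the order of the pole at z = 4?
1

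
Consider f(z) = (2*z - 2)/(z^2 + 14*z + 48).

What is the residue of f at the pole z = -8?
Write f(z) = P(z)/Q(z) with P(z) = 2*z - 2 and Q(z) = z^2 + 14*z + 48.
The denominator factors as Q(z) = (z + 8)*(z + 6), so z = -8 is a simple zero of Q and P is analytic there; z = -8 is therefore a simple pole and
  Res(f, z₀) = P(z₀)/Q'(z₀).

Q'(z) = 2*z + 14, so Q'(-8) = -2.
P(-8) = -18.

Res(f, -8) = (-18)/(-2) = 9

Final answer: 9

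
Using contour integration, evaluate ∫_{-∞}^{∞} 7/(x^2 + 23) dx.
Let f(z) = 7/(z^2 + 23). The denominator has no real zeros and deg Q - deg P = 2 ≥ 2, so the integral of f over the upper semicircle |z| = R tends to 0 as R → ∞. Closing the contour in the upper half-plane,
  ∫_{-∞}^{∞} f(x) dx = 2πi · Σ Res(f, z_k)  over the poles with Im z_k > 0.

Zeros of the denominator: z^2 + 23 = 0 gives z = ±sqrt(23)*I.
Upper half-plane: z = sqrt(23)*I (simple).

Each pole is a simple zero of Q(z) = z^2 + 23, so Res(f, z₀) = P(z₀)/Q'(z₀) with P(z) = 7, Q'(z) = 2*z:
  Res(f, sqrt(23)*I) = (7)/(2*sqrt(23)*I) = -7*sqrt(23)*I/46

∫_{-∞}^{∞} f(x) dx = 2πi · (-7*sqrt(23)*I/46) = 7*sqrt(23)*pi/23

Final answer: 7*sqrt(23)*pi/23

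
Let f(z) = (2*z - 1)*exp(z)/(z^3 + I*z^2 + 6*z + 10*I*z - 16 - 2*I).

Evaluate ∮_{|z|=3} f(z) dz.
pi*(11/25 - 2*I/25)*exp(1 - I)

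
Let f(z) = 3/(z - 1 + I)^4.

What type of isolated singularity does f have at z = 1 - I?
Write f(z) = g(z)/(z - 1 + I)^4 with g(z) = 3.
g is entire and g(1 - I) = 3 ≠ 0, so no factor of (z - 1 + I) cancels: the Laurent expansion of f about z = 1 - I starts at the power -4, i.e. lim_{z→z₀} (z - z₀)^4 f(z) = 3 is finite and nonzero.
So z = 1 - I is a pole of order 4.

Final answer: pole of order 4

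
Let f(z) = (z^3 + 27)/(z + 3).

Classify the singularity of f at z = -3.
The numerator vanishes at z = -3 ((-3)^3 = -27), so it is divisible by z + 3:
  z^3 + 27 = (z + 3)*(z^2 - 3*z + 9)
Hence for z ≠ -3, f(z) = z^2 - 3*z + 9, a polynomial, and lim_{z→-3} f(z) = 27 is finite.
So the singularity is removable.

Final answer: removable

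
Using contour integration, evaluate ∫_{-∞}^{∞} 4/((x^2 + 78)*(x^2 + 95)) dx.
2*pi*(-78*sqrt(95) + 95*sqrt(78))/62985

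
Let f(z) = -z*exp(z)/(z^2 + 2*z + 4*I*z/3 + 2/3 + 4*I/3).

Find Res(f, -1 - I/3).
Write f(z) = P(z)/Q(z) with P(z) = -z*exp(z) and Q(z) = z^2 + 2*z + 4*I*z/3 + 2/3 + 4*I/3.
The denominator factors as Q(z) = (z + 1 + I)*(z + 1 + I/3), so z = -1 - I/3 is a simple zero of Q and P is analytic there; z = -1 - I/3 is therefore a simple pole and
  Res(f, z₀) = P(z₀)/Q'(z₀).

Q'(z) = 2*z + 2 + 4*I/3, so Q'(-1 - I/3) = 2*I/3.
P(-1 - I/3) = (1 + I/3)*exp(-1 - I/3).

Res(f, -1 - I/3) = ((1 + I/3)*exp(-1 - I/3))/(2*I/3) = (1/2 - 3*I/2)*exp(-1 - I/3)

Final answer: (1/2 - 3*I/2)*exp(-1 - I/3)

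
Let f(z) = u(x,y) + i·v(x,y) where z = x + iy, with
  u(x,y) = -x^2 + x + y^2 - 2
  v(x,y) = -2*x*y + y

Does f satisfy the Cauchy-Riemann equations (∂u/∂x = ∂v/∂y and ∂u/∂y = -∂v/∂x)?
∂u/∂x = 1 - 2*x
∂v/∂y = 1 - 2*x
∂u/∂y = 2*y
∂v/∂x = -2*y
∂u/∂x = ∂v/∂y and ∂u/∂y = -∂v/∂x hold identically; f is analytic.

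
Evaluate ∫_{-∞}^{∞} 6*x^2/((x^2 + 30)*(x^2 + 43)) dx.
Let f(z) = 6*z^2/((z^2 + 30)*(z^2 + 43)). The denominator has no real zeros and deg Q - deg P = 2 ≥ 2, so the integral of f over the upper semicircle |z| = R tends to 0 as R → ∞. Closing the contour in the upper half-plane,
  ∫_{-∞}^{∞} f(x) dx = 2πi · Σ Res(f, z_k)  over the poles with Im z_k > 0.

Zeros of the denominator: z^2 + 30 = 0 gives z = ±sqrt(30)*I; z^2 + 43 = 0 gives z = ±sqrt(43)*I.
Upper half-plane: z = sqrt(30)*I, z = sqrt(43)*I (simple).

Each pole is a simple zero of Q(z) = z^4 + 73*z^2 + 1290, so Res(f, z₀) = P(z₀)/Q'(z₀) with P(z) = 6*z^2, Q'(z) = 4*z^3 + 146*z:
  Res(f, sqrt(30)*I) = (-180)/(26*sqrt(30)*I) = 3*sqrt(30)*I/13
  Res(f, sqrt(43)*I) = (-258)/(-26*sqrt(43)*I) = -3*sqrt(43)*I/13

Sum of residues: 3*I*(-sqrt(43) + sqrt(30))/13
∫_{-∞}^{∞} f(x) dx = 2πi · (3*I*(-sqrt(43) + sqrt(30))/13) = 6*pi*(-sqrt(30) + sqrt(43))/13

Final answer: 6*pi*(-sqrt(30) + sqrt(43))/13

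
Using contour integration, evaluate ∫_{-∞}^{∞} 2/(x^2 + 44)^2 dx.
Let f(z) = 2/(z^2 + 44)^2. The denominator has no real zeros and deg Q - deg P = 4 ≥ 2, so the integral of f over the upper semicircle |z| = R tends to 0 as R → ∞. Closing the contour in the upper half-plane,
  ∫_{-∞}^{∞} f(x) dx = 2πi · Σ Res(f, z_k)  over the poles with Im z_k > 0.

Zeros of the denominator: z^2 + 44 = 0 gives z = ±2*sqrt(11)*I.
Upper half-plane: z = 2*sqrt(11)*I (a pole of order 2).

Write f(z) = g(z)/(z - 2*sqrt(11)*I)^2 with g(z) = 2/(z + 2*sqrt(11)*I)^2. For a double pole, Res(f, z₀) = g'(z₀):
  g'(z) = -4/(z + 2*sqrt(11)*I)^3
  Res(f, 2*sqrt(11)*I) = g'(2*sqrt(11)*I) = -sqrt(11)*I/1936

∫_{-∞}^{∞} f(x) dx = 2πi · (-sqrt(11)*I/1936) = sqrt(11)*pi/968

Final answer: sqrt(11)*pi/968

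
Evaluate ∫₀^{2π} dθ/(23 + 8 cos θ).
Let J = ∫₀^{2π} dθ/(23 + 8 cos θ).
Put z = e^{iθ}: then cos θ = (z + 1/z)/2, dθ = dz/(iz), and z runs once counterclockwise around |z| = 1:
  J = ∮_{|z|=1} 1/(23 + 8*(z + 1/z)/2) · dz/(iz) = (2/i) ∮_{|z|=1} dz/(8*z^2 + 46*z + 8).
The roots of 8*z^2 + 46*z + 8 are z = (-23 ± sqrt(23^2 - 8^2))/8, with sqrt(465) = sqrt(465); their product is 1, so only z₊ = -23/8 + sqrt(465)/8 lies inside the unit circle (z₋ = -23/8 - sqrt(465)/8 lies outside).
z₊ is a simple zero of q(z) = 8*z^2 + 46*z + 8, so Res(1/q, z₊) = 1/q'(z₊) with q'(z) = 16*z + 46; and q'(z₊) = 8*(z₊ - z₋) = 2*sqrt(465).
Therefore J = (2/i) · 2πi · 1/(2*sqrt(465)) = 2*pi/(sqrt(465)) = 2*sqrt(465)*pi/465

Final answer: 2*sqrt(465)*pi/465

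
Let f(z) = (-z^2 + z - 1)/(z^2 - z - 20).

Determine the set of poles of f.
The singularities of f are the zeros of the denominator. Factoring,
  z^2 - z - 20 = (z + 4)*(z - 5)
so the candidates are z = -4, z = 5.

Check the numerator P(z) = -z^2 + z - 1 at each one:
  P(-4) = -21 ≠ 0, so z = -4 is a (simple) pole.
  P(5) = -21 ≠ 0, so z = 5 is a (simple) pole.

Poles of f: {-4, 5}

Final answer: {-4, 5}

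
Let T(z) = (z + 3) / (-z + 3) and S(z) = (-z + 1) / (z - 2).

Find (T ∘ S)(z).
(T ∘ S)(z) = T(S(z)) = ((1)*S(z) + (3))/((-1)*S(z) + (3)). Multiply numerator and denominator by z - 2:
  numerator:   (1)*(-z + 1) + (3)*(z - 2) = 2*z - 5
  denominator: (-1)*(-z + 1) + (3)*(z - 2) = 4*z - 7
(T ∘ S)(z) = (2*z - 5)/(4*z - 7)

Final answer: (2*z - 5)/(4*z - 7)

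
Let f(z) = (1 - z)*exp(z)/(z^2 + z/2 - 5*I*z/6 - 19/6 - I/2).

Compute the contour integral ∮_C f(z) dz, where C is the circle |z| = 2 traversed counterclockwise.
By the residue theorem, ∮_C f(z) dz = 2πi · (sum of the residues of f at the poles inside |z| = 2).

The denominator factors as (z + 2 - I/3)*(z - 3/2 - I/2), so the singularities of f are simple poles at z = -2 + I/3, z = 3/2 + I/2.
  |-2 + I/3|² = 37/9 > 4 = 2², so this pole is outside the contour.
  |3/2 + I/2|² = 5/2 < 4 = 2², so this pole is inside the contour.

With P(z) = (1 - z)*exp(z) and Q(z) = z^2 + z/2 - 5*I*z/6 - 19/6 - I/2, each pole is simple, so Res(f, z₀) = P(z₀)/Q'(z₀) with Q'(z) = 2*z + 1/2 - 5*I/6.
  Res(f, 3/2 + I/2) = P(3/2 + I/2)/Q'(3/2 + I/2) = ((-1/2 - I/2)*exp(3/2 + I/2))/(7/2 + I/6) = (-33/221 - 30*I/221)*exp(3/2 + I/2)

∮_C f(z) dz = 2πi · ((-33/221 - 30*I/221)*exp(3/2 + I/2)) = pi*(60/221 - 66*I/221)*exp(3/2 + I/2)

Final answer: pi*(60/221 - 66*I/221)*exp(3/2 + I/2)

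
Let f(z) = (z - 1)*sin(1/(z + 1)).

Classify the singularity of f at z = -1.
Let u = z + 1. Then
  sin(1/u) = Σ_{k≥0} (-1)^k (1)^(2k+1)/((2k+1)!·u^(2k+1)) = 1/u - 1/(6*u^3) + 1/(120*u^5) + ...
which has infinitely many negative powers of u, so sin(1/(z + 1)) has an essential singularity at z = -1.
The extra factor z - 1 is a nonzero polynomial; if the product had at most a pole at z = -1, dividing by that polynomial would leave sin(1/(z + 1)) with at most a pole too — contradiction. (Equivalently, the product's Laurent series still has infinitely many negative powers.)
So the singularity is essential.

Final answer: essential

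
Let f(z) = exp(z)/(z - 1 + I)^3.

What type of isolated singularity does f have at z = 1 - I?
pole of order 3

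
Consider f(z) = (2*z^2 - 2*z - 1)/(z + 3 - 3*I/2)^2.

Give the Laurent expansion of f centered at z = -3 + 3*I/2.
Put w = z - (-3 + 3*I/2), i.e. z = w - 3 + 3*I/2. The denominator is w^2, so it suffices to rewrite the numerator in powers of w.

P(z) = 2*z^2 - 2*z - 1
P(w - 3 + 3*I/2) = 37/2 - 21*I + (-14 + 6*I)*w + 2*w^2

Dividing each term by w^2:
  f = (37/2 - 21*I)/w^2 + (-14 + 6*I)/w + 2

Substituting back w = z + 3 - 3*I/2:
  f(z) = (37/2 - 21*I)/(z + 3 - 3*I/2)^2 + (-14 + 6*I)/(z + 3 - 3*I/2) + 2

The series is finite because the numerator is a polynomial; the negative powers form the principal part, and the coefficient of 1/(z + 3 - 3*I/2) gives Res(f, -3 + 3*I/2) = -14 + 6*I.

Final answer: (37/2 - 21*I)/(z + 3 - 3*I/2)^2 + (-14 + 6*I)/(z + 3 - 3*I/2) + 2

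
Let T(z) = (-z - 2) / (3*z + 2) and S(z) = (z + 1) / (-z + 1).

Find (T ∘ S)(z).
(T ∘ S)(z) = T(S(z)) = ((-1)*S(z) + (-2))/((3)*S(z) + (2)). Multiply numerator and denominator by -z + 1:
  numerator:   (-1)*(z + 1) + (-2)*(-z + 1) = z - 3
  denominator: (3)*(z + 1) + (2)*(-z + 1) = z + 5
(T ∘ S)(z) = (z - 3)/(z + 5)

Final answer: (z - 3)/(z + 5)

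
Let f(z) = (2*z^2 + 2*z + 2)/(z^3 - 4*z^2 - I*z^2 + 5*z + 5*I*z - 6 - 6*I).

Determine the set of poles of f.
The singularities of f are the zeros of the denominator. Factoring,
  z^3 - 4*z^2 - I*z^2 + 5*z + 5*I*z - 6 - 6*I = (z - 3)*(z - 2*I)*(z - 1 + I)
so the candidates are z = 3, z = 2*I, z = 1 - I.

Check the numerator P(z) = 2*z^2 + 2*z + 2 at each one:
  P(3) = 26 ≠ 0, so z = 3 is a (simple) pole.
  P(2*I) = -6 + 4*I ≠ 0, so z = 2*I is a (simple) pole.
  P(1 - I) = 4 - 6*I ≠ 0, so z = 1 - I is a (simple) pole.

Poles of f: {2*I, 1 - I, 3}

Final answer: {2*I, 1 - I, 3}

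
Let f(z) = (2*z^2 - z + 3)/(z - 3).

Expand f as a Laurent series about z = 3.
Put w = z - (3), i.e. z = w + 3. The denominator is w, so it suffices to rewrite the numerator in powers of w.

P(z) = 2*z^2 - z + 3
P(w + 3) = 18 + 11*w + 2*w^2

Dividing each term by w:
  f = 18/w + 11 + 2*w

Substituting back w = z - 3:
  f(z) = 18/(z - 3) + 11 + 2*(z - 3)

The series is finite because the numerator is a polynomial; the negative powers form the principal part, and the coefficient of 1/(z - 3) gives Res(f, 3) = 18.

Final answer: 18/(z - 3) + 11 + 2*(z - 3)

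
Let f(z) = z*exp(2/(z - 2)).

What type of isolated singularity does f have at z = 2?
Let u = z - 2. Then
  e^(2/u) = Σ_{k≥0} (2)^k/(k!·u^k) = 1 + 2/u + 2/u^2 + 4/(3*u^3) + ...
which has infinitely many negative powers of u, so exp(2/(z - 2)) has an essential singularity at z = 2.
The extra factor z is a nonzero polynomial; if the product had at most a pole at z = 2, dividing by that polynomial would leave exp(2/(z - 2)) with at most a pole too — contradiction. (Equivalently, the product's Laurent series still has infinitely many negative powers.)
So the singularity is essential.

Final answer: essential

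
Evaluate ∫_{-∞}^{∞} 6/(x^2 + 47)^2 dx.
Let f(z) = 6/(z^2 + 47)^2. The denominator has no real zeros and deg Q - deg P = 4 ≥ 2, so the integral of f over the upper semicircle |z| = R tends to 0 as R → ∞. Closing the contour in the upper half-plane,
  ∫_{-∞}^{∞} f(x) dx = 2πi · Σ Res(f, z_k)  over the poles with Im z_k > 0.

Zeros of the denominator: z^2 + 47 = 0 gives z = ±sqrt(47)*I.
Upper half-plane: z = sqrt(47)*I (a pole of order 2).

Write f(z) = g(z)/(z - sqrt(47)*I)^2 with g(z) = 6/(z + sqrt(47)*I)^2. For a double pole, Res(f, z₀) = g'(z₀):
  g'(z) = -12/(z + sqrt(47)*I)^3
  Res(f, sqrt(47)*I) = g'(sqrt(47)*I) = -3*sqrt(47)*I/4418

∫_{-∞}^{∞} f(x) dx = 2πi · (-3*sqrt(47)*I/4418) = 3*sqrt(47)*pi/2209

Final answer: 3*sqrt(47)*pi/2209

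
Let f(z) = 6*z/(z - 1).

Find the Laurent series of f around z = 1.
Put w = z - (1), i.e. z = w + 1. The denominator is w, so it suffices to rewrite the numerator in powers of w.

P(z) = 6*z
P(w + 1) = 6 + 6*w

Dividing each term by w:
  f = 6/w + 6

Substituting back w = z - 1:
  f(z) = 6/(z - 1) + 6

The series is finite because the numerator is a polynomial; the negative powers form the principal part, and the coefficient of 1/(z - 1) gives Res(f, 1) = 6.

Final answer: 6/(z - 1) + 6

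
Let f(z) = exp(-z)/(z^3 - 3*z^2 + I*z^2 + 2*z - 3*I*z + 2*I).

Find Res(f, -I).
(1/10 - 3*I/10)*exp(I)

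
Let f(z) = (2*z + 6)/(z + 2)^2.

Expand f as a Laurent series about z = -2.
Put w = z - (-2), i.e. z = w - 2. The denominator is w^2, so it suffices to rewrite the numerator in powers of w.

P(z) = 2*z + 6
P(w - 2) = 2 + 2*w

Dividing each term by w^2:
  f = 2/w^2 + 2/w

Substituting back w = z + 2:
  f(z) = 2/(z + 2)^2 + 2/(z + 2)

The series is finite because the numerator is a polynomial; the negative powers form the principal part, and the coefficient of 1/(z + 2) gives Res(f, -2) = 2.

Final answer: 2/(z + 2)^2 + 2/(z + 2)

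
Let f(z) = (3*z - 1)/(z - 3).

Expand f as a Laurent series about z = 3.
Put w = z - (3), i.e. z = w + 3. The denominator is w, so it suffices to rewrite the numerator in powers of w.

P(z) = 3*z - 1
P(w + 3) = 8 + 3*w

Dividing each term by w:
  f = 8/w + 3

Substituting back w = z - 3:
  f(z) = 8/(z - 3) + 3

The series is finite because the numerator is a polynomial; the negative powers form the principal part, and the coefficient of 1/(z - 3) gives Res(f, 3) = 8.

Final answer: 8/(z - 3) + 3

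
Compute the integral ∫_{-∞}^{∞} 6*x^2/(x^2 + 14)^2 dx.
3*sqrt(14)*pi/14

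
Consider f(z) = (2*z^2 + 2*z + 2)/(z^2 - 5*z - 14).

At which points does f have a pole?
The singularities of f are the zeros of the denominator. Factoring,
  z^2 - 5*z - 14 = (z + 2)*(z - 7)
so the candidates are z = -2, z = 7.

Check the numerator P(z) = 2*z^2 + 2*z + 2 at each one:
  P(-2) = 6 ≠ 0, so z = -2 is a (simple) pole.
  P(7) = 114 ≠ 0, so z = 7 is a (simple) pole.

Poles of f: {-2, 7}

Final answer: {-2, 7}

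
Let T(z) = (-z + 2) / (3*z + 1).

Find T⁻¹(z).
Set w = T(z) = (-z + 2) / (3*z + 1) and solve for z:
  w*(3*z + 1) = -z + 2
  w + z*(3*w + 1) - 2 = 0
  z*(3*w + 1) = 2 - w
  z = (w - 2)/(-3*w - 1)
Renaming the variable, T⁻¹(z) = (z - 2)/(-3*z - 1) = (-z + 2)/(3*z + 1).
(Check: ad - bc = -7 ≠ 0, so T is invertible.)

Final answer: (-z + 2)/(3*z + 1)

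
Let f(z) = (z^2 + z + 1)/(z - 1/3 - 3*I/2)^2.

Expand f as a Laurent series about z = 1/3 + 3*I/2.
Put w = z - (1/3 + 3*I/2), i.e. z = w + 1/3 + 3*I/2. The denominator is w^2, so it suffices to rewrite the numerator in powers of w.

P(z) = z^2 + z + 1
P(w + 1/3 + 3*I/2) = -29/36 + 5*I/2 + (5/3 + 3*I)*w + w^2

Dividing each term by w^2:
  f = (-29/36 + 5*I/2)/w^2 + (5/3 + 3*I)/w + 1

Substituting back w = z - 1/3 - 3*I/2:
  f(z) = (-29/36 + 5*I/2)/(z - 1/3 - 3*I/2)^2 + (5/3 + 3*I)/(z - 1/3 - 3*I/2) + 1

The series is finite because the numerator is a polynomial; the negative powers form the principal part, and the coefficient of 1/(z - 1/3 - 3*I/2) gives Res(f, 1/3 + 3*I/2) = 5/3 + 3*I.

Final answer: (-29/36 + 5*I/2)/(z - 1/3 - 3*I/2)^2 + (5/3 + 3*I)/(z - 1/3 - 3*I/2) + 1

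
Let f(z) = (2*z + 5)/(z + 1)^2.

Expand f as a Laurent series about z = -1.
Put w = z - (-1), i.e. z = w - 1. The denominator is w^2, so it suffices to rewrite the numerator in powers of w.

P(z) = 2*z + 5
P(w - 1) = 3 + 2*w

Dividing each term by w^2:
  f = 3/w^2 + 2/w

Substituting back w = z + 1:
  f(z) = 3/(z + 1)^2 + 2/(z + 1)

The series is finite because the numerator is a polynomial; the negative powers form the principal part, and the coefficient of 1/(z + 1) gives Res(f, -1) = 2.

Final answer: 3/(z + 1)^2 + 2/(z + 1)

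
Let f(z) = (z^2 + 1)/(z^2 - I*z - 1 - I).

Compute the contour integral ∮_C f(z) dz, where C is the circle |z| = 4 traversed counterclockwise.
By the residue theorem, ∮_C f(z) dz = 2πi · (sum of the residues of f at the poles inside |z| = 4).

The denominator factors as (z + 1)*(z - 1 - I), so the singularities of f are simple poles at z = -1, z = 1 + I.
  |-1|² = 1 < 16 = 4², so this pole is inside the contour.
  |1 + I|² = 2 < 16 = 4², so this pole is inside the contour.

With P(z) = z^2 + 1 and Q(z) = z^2 - I*z - 1 - I, each pole is simple, so Res(f, z₀) = P(z₀)/Q'(z₀) with Q'(z) = 2*z - I.
  Res(f, -1) = P(-1)/Q'(-1) = (2)/(-2 - I) = -4/5 + 2*I/5
  Res(f, 1 + I) = P(1 + I)/Q'(1 + I) = (1 + 2*I)/(2 + I) = 4/5 + 3*I/5

Sum of residues inside C: I
∮_C f(z) dz = 2πi · (I) = -2*pi

Final answer: -2*pi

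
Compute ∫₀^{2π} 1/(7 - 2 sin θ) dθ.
Call the integral J. The integrand is 2π-periodic and we integrate over a full period, so shifting θ does not change the value (θ → θ + π/2 turns sin θ into cos θ; θ → θ + π flips the sign of the trig term). Hence
  J = ∫₀^{2π} dθ/(7 + 2 cos θ).
Put z = e^{iθ}: then cos θ = (z + 1/z)/2, dθ = dz/(iz), and z runs once counterclockwise around |z| = 1:
  J = ∮_{|z|=1} 1/(7 + 2*(z + 1/z)/2) · dz/(iz) = (2/i) ∮_{|z|=1} dz/(2*z^2 + 14*z + 2).
The roots of 2*z^2 + 14*z + 2 are z = (-7 ± sqrt(7^2 - 2^2))/2, with sqrt(45) = 3*sqrt(5); their product is 1, so only z₊ = -7/2 + 3*sqrt(5)/2 lies inside the unit circle (z₋ = -7/2 - 3*sqrt(5)/2 lies outside).
z₊ is a simple zero of q(z) = 2*z^2 + 14*z + 2, so Res(1/q, z₊) = 1/q'(z₊) with q'(z) = 4*z + 14; and q'(z₊) = 2*(z₊ - z₋) = 6*sqrt(5).
Therefore J = (2/i) · 2πi · 1/(6*sqrt(5)) = 2*pi/(3*sqrt(5)) = 2*sqrt(5)*pi/15

Final answer: 2*sqrt(5)*pi/15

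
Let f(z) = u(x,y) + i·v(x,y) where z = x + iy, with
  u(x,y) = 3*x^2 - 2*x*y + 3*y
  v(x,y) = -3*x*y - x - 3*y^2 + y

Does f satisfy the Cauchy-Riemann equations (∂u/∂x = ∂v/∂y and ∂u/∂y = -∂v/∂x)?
∂u/∂x = 6*x - 2*y
∂v/∂y = -3*x - 6*y + 1
∂u/∂y = 3 - 2*x
∂v/∂x = -3*y - 1
∂u/∂x ≠ ∂v/∂y and ∂u/∂y ≠ -∂v/∂x; the Cauchy-Riemann equations are not satisfied, so f is not analytic.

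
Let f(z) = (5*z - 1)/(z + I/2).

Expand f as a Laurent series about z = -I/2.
(-1 - 5*I/2)/(z + I/2) + 5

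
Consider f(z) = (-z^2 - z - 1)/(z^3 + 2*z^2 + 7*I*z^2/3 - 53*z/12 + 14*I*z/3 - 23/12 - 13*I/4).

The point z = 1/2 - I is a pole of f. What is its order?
Factor the denominator:
  z^3 + 2*z^2 + 7*I*z^2/3 - 53*z/12 + 14*I*z/3 - 23/12 - 13*I/4 = (z - 1/2 + I)^2*(z + 3 + I/3)

The numerator P(z) = -z^2 - z - 1 has P(1/2 - I) = -3/4 + 2*I ≠ 0, so no factor of (z - 1/2 + I) cancels.
Near z = 1/2 - I we can therefore write f(z) = g(z)/(z - 1/2 + I)^2 with g analytic at 1/2 - I and g(1/2 - I) ≠ 0 (g is the numerator divided by the remaining denominator factors).

Hence z = 1/2 - I is a pole of order 2.

Final answer: 2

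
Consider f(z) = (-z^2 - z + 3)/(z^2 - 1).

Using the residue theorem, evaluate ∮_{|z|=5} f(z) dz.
By the residue theorem, ∮_C f(z) dz = 2πi · (sum of the residues of f at the poles inside |z| = 5).

The denominator factors as (z - 1)*(z + 1), so the singularities of f are simple poles at z = 1, z = -1.
  |1|² = 1 < 25 = 5², so this pole is inside the contour.
  |-1|² = 1 < 25 = 5², so this pole is inside the contour.

With P(z) = -z^2 - z + 3 and Q(z) = z^2 - 1, each pole is simple, so Res(f, z₀) = P(z₀)/Q'(z₀) with Q'(z) = 2*z.
  Res(f, 1) = P(1)/Q'(1) = (1)/(2) = 1/2
  Res(f, -1) = P(-1)/Q'(-1) = (3)/(-2) = -3/2

Sum of residues inside C: -1
∮_C f(z) dz = 2πi · (-1) = -2*I*pi

Final answer: -2*I*pi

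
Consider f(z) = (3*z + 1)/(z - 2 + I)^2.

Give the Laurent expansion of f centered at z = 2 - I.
Put w = z - (2 - I), i.e. z = w + 2 - I. The denominator is w^2, so it suffices to rewrite the numerator in powers of w.

P(z) = 3*z + 1
P(w + 2 - I) = 7 - 3*I + 3*w

Dividing each term by w^2:
  f = (7 - 3*I)/w^2 + 3/w

Substituting back w = z - 2 + I:
  f(z) = (7 - 3*I)/(z - 2 + I)^2 + 3/(z - 2 + I)

The series is finite because the numerator is a polynomial; the negative powers form the principal part, and the coefficient of 1/(z - 2 + I) gives Res(f, 2 - I) = 3.

Final answer: (7 - 3*I)/(z - 2 + I)^2 + 3/(z - 2 + I)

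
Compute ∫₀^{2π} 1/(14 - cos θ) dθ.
2*sqrt(195)*pi/195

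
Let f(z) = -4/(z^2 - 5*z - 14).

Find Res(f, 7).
Write f(z) = P(z)/Q(z) with P(z) = -4 and Q(z) = z^2 - 5*z - 14.
The denominator factors as Q(z) = (z - 7)*(z + 2), so z = 7 is a simple zero of Q and P is analytic there; z = 7 is therefore a simple pole and
  Res(f, z₀) = P(z₀)/Q'(z₀).

Q'(z) = 2*z - 5, so Q'(7) = 9.
P(7) = -4.

Res(f, 7) = (-4)/(9) = -4/9

Final answer: -4/9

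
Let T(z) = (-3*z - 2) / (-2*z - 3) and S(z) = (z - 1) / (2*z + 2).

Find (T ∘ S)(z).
(T ∘ S)(z) = T(S(z)) = ((-3)*S(z) + (-2))/((-2)*S(z) + (-3)). Multiply numerator and denominator by 2*z + 2:
  numerator:   (-3)*(z - 1) + (-2)*(2*z + 2) = -7*z - 1
  denominator: (-2)*(z - 1) + (-3)*(2*z + 2) = -8*z - 4
(T ∘ S)(z) = (-7*z - 1)/(-8*z - 4) = (7*z + 1)/(8*z + 4)

Final answer: (7*z + 1)/(8*z + 4)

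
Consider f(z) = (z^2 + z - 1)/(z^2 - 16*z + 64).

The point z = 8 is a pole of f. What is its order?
Factor the denominator:
  z^2 - 16*z + 64 = (z - 8)^2

The numerator P(z) = z^2 + z - 1 has P(8) = 71 ≠ 0, so no factor of (z - 8) cancels.
Near z = 8 we can therefore write f(z) = g(z)/(z - 8)^2 with g analytic at 8 and g(8) ≠ 0 (g is just the numerator).

Hence z = 8 is a pole of order 2.

Final answer: 2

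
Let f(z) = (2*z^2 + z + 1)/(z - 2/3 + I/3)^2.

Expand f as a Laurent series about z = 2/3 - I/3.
Put w = z - (2/3 - I/3), i.e. z = w + 2/3 - I/3. The denominator is w^2, so it suffices to rewrite the numerator in powers of w.

P(z) = 2*z^2 + z + 1
P(w + 2/3 - I/3) = 7/3 - 11*I/9 + (11/3 - 4*I/3)*w + 2*w^2

Dividing each term by w^2:
  f = (7/3 - 11*I/9)/w^2 + (11/3 - 4*I/3)/w + 2

Substituting back w = z - 2/3 + I/3:
  f(z) = (7/3 - 11*I/9)/(z - 2/3 + I/3)^2 + (11/3 - 4*I/3)/(z - 2/3 + I/3) + 2

The series is finite because the numerator is a polynomial; the negative powers form the principal part, and the coefficient of 1/(z - 2/3 + I/3) gives Res(f, 2/3 - I/3) = 11/3 - 4*I/3.

Final answer: (7/3 - 11*I/9)/(z - 2/3 + I/3)^2 + (11/3 - 4*I/3)/(z - 2/3 + I/3) + 2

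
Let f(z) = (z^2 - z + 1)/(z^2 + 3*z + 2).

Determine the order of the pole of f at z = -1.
Factor the denominator:
  z^2 + 3*z + 2 = (z + 1)*(z + 2)

The numerator P(z) = z^2 - z + 1 has P(-1) = 3 ≠ 0, so no factor of (z + 1) cancels.
Near z = -1 we can therefore write f(z) = g(z)/(z + 1) with g analytic at -1 and g(-1) ≠ 0 (g is the numerator divided by the remaining denominator factors).

Hence z = -1 is a pole of order 1.

Final answer: 1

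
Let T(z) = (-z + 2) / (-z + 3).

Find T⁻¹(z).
(3*z - 2)/(z - 1)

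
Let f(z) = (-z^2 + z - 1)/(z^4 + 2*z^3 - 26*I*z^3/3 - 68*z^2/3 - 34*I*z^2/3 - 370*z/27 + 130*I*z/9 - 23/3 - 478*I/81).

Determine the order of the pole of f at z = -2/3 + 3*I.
3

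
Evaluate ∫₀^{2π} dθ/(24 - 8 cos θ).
Call the integral J. The integrand is 2π-periodic and we integrate over a full period, so shifting θ does not change the value (θ → θ + π flips the sign of the trig term). Hence
  J = ∫₀^{2π} dθ/(24 + 8 cos θ).
Put z = e^{iθ}: then cos θ = (z + 1/z)/2, dθ = dz/(iz), and z runs once counterclockwise around |z| = 1:
  J = ∮_{|z|=1} 1/(24 + 8*(z + 1/z)/2) · dz/(iz) = (2/i) ∮_{|z|=1} dz/(8*z^2 + 48*z + 8).
The roots of 8*z^2 + 48*z + 8 are z = (-24 ± sqrt(24^2 - 8^2))/8, with sqrt(512) = 16*sqrt(2); their product is 1, so only z₊ = -3 + 2*sqrt(2) lies inside the unit circle (z₋ = -3 - 2*sqrt(2) lies outside).
z₊ is a simple zero of q(z) = 8*z^2 + 48*z + 8, so Res(1/q, z₊) = 1/q'(z₊) with q'(z) = 16*z + 48; and q'(z₊) = 8*(z₊ - z₋) = 32*sqrt(2).
Therefore J = (2/i) · 2πi · 1/(32*sqrt(2)) = 2*pi/(16*sqrt(2)) = sqrt(2)*pi/16

Final answer: sqrt(2)*pi/16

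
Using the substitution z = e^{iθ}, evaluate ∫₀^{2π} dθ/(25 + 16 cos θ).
Let J = ∫₀^{2π} dθ/(25 + 16 cos θ).
Put z = e^{iθ}: then cos θ = (z + 1/z)/2, dθ = dz/(iz), and z runs once counterclockwise around |z| = 1:
  J = ∮_{|z|=1} 1/(25 + 16*(z + 1/z)/2) · dz/(iz) = (2/i) ∮_{|z|=1} dz/(16*z^2 + 50*z + 16).
The roots of 16*z^2 + 50*z + 16 are z = (-25 ± sqrt(25^2 - 16^2))/16, with sqrt(369) = 3*sqrt(41); their product is 1, so only z₊ = -25/16 + 3*sqrt(41)/16 lies inside the unit circle (z₋ = -25/16 - 3*sqrt(41)/16 lies outside).
z₊ is a simple zero of q(z) = 16*z^2 + 50*z + 16, so Res(1/q, z₊) = 1/q'(z₊) with q'(z) = 32*z + 50; and q'(z₊) = 16*(z₊ - z₋) = 6*sqrt(41).
Therefore J = (2/i) · 2πi · 1/(6*sqrt(41)) = 2*pi/(3*sqrt(41)) = 2*sqrt(41)*pi/123

Final answer: 2*sqrt(41)*pi/123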